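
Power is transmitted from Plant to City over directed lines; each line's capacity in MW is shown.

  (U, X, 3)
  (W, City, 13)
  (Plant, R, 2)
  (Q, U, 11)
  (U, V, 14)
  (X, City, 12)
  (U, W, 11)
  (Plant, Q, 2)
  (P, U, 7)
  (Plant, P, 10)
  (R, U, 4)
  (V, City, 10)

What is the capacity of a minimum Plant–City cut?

Augment Plant→P→U→V→City: bottleneck 7, flow now 7.
Augment Plant→Q→U→V→City: bottleneck 2, flow now 9.
Augment Plant→R→U→V→City: bottleneck 1, flow now 10.
Augment Plant→R→U→W→City: bottleneck 1, flow now 11.
No augmenting path remains; maximum flow = 11.
By max-flow min-cut, the minimum cut capacity equals the max flow.
In the residual graph, reachable from Plant: {Plant, P}.
Min-cut edges: Plant→Q (2), Plant→R (2), P→U (7); capacity 2 + 2 + 7 = 11.

11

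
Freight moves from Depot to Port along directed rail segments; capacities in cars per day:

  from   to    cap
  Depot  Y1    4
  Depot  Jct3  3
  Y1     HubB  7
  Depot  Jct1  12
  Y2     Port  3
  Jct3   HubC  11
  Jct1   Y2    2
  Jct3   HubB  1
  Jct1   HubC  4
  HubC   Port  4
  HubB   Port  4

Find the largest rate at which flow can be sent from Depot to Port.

Augment Depot→Y1→HubB→Port: bottleneck 4, flow now 4.
Augment Depot→Jct1→Y2→Port: bottleneck 2, flow now 6.
Augment Depot→Jct1→HubC→Port: bottleneck 4, flow now 10.
No augmenting path remains; maximum flow = 10.
In the residual graph, reachable from Depot: {Depot, Y1, Jct1, Jct3, HubC, HubB}.
Min-cut edges: Jct1→Y2 (2), HubC→Port (4), HubB→Port (4); capacity 2 + 4 + 4 = 10.
This cut is saturated, so no flow can exceed 10.

10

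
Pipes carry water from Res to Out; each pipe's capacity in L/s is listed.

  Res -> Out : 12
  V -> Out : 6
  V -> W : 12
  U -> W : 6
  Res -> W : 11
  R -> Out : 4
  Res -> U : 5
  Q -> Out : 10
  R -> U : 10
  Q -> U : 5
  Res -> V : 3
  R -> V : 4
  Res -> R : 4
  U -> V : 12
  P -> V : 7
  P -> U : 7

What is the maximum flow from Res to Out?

Augment Res→Out: bottleneck 12, flow now 12.
Augment Res→R→Out: bottleneck 4, flow now 16.
Augment Res→V→Out: bottleneck 3, flow now 19.
Augment Res→U→V→Out: bottleneck 3, flow now 22.
No augmenting path remains; maximum flow = 22.
In the residual graph, reachable from Res: {Res, U, V, W}.
Min-cut edges: Res→R (4), Res→Out (12), V→Out (6); capacity 4 + 12 + 6 = 22.
This cut is saturated, so no flow can exceed 22.

22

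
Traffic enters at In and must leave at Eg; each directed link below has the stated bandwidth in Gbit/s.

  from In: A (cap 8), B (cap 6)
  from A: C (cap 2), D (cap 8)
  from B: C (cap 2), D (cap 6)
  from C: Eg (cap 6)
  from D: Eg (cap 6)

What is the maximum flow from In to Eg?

10

Augment In→A→C→Eg: bottleneck 2, flow now 2.
Augment In→A→D→Eg: bottleneck 6, flow now 8.
Augment In→B→C→Eg: bottleneck 2, flow now 10.
No augmenting path remains; maximum flow = 10.
In the residual graph, reachable from In: {In, A, B, D}.
Min-cut edges: A→C (2), B→C (2), D→Eg (6); capacity 2 + 2 + 6 = 10.
This cut is saturated, so no flow can exceed 10.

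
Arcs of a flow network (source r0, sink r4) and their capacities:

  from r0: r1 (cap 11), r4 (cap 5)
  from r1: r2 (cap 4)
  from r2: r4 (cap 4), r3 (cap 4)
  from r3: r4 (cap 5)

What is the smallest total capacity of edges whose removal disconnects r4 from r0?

9

Augment r0→r4: bottleneck 5, flow now 5.
Augment r0→r1→r2→r4: bottleneck 4, flow now 9.
No augmenting path remains; maximum flow = 9.
By max-flow min-cut, the minimum cut capacity equals the max flow.
In the residual graph, reachable from r0: {r0, r1}.
Min-cut edges: r0→r4 (5), r1→r2 (4); capacity 5 + 4 = 9.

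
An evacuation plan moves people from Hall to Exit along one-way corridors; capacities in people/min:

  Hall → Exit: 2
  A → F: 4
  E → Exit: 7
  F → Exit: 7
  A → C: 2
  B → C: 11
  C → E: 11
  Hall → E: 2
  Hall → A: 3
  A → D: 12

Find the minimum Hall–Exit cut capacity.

7

Augment Hall→Exit: bottleneck 2, flow now 2.
Augment Hall→E→Exit: bottleneck 2, flow now 4.
Augment Hall→A→F→Exit: bottleneck 3, flow now 7.
No augmenting path remains; maximum flow = 7.
By max-flow min-cut, the minimum cut capacity equals the max flow.
In the residual graph, reachable from Hall: {Hall}.
Min-cut edges: Hall→A (3), Hall→E (2), Hall→Exit (2); capacity 3 + 2 + 2 = 7.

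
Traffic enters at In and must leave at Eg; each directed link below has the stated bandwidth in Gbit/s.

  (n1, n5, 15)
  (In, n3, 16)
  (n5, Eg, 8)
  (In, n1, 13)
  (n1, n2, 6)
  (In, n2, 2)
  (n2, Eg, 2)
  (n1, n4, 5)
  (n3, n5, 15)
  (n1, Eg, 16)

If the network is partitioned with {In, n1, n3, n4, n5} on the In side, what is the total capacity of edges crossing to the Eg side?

Edges leaving {In, n1, n3, n4, n5}: In→n2 (2), n1→n2 (6), n1→Eg (16), n5→Eg (8).
Cut capacity = 2 + 6 + 16 + 8 = 32.

32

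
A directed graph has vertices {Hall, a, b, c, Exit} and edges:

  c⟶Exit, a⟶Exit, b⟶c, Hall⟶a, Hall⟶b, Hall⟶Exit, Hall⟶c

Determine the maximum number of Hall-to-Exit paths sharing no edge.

Assign every edge capacity 1; by Menger, the answer equals the max flow.
Path Hall→Exit (+1); total 1.
Path Hall→a→Exit (+1); total 2.
Path Hall→c→Exit (+1); total 3.
No residual Hall→Exit path; max flow = 3.
Certifying cut of size 3: {Hall→Exit, Hall→a, c→Exit}.

3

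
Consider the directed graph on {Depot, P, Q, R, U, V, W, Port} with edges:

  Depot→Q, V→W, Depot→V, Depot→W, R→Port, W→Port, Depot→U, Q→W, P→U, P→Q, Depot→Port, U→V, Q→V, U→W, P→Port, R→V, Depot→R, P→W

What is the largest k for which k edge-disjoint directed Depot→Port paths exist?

3

Assign every edge capacity 1; by Menger, the answer equals the max flow.
Path Depot→Port (+1); total 1.
Path Depot→R→Port (+1); total 2.
Path Depot→W→Port (+1); total 3.
No residual Depot→Port path; max flow = 3.
Certifying cut of size 3: {Depot→Port, Depot→R, W→Port}.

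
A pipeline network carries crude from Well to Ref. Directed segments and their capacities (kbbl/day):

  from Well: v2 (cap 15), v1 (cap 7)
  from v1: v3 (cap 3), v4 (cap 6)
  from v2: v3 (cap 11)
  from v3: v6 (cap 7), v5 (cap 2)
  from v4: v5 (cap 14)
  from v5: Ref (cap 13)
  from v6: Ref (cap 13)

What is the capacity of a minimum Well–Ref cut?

15

Augment Well→v1→v3→v5→Ref: bottleneck 2, flow now 2.
Augment Well→v1→v3→v6→Ref: bottleneck 1, flow now 3.
Augment Well→v1→v4→v5→Ref: bottleneck 4, flow now 7.
Augment Well→v2→v3→v6→Ref: bottleneck 6, flow now 13.
Augment Well→v2→v3→v1→v4→v5→Ref: bottleneck 2, flow now 15. (uses reverse residual edge)
No augmenting path remains; maximum flow = 15.
By max-flow min-cut, the minimum cut capacity equals the max flow.
In the residual graph, reachable from Well: {Well, v1, v2, v3}.
Min-cut edges: v1→v4 (6), v3→v5 (2), v3→v6 (7); capacity 6 + 2 + 7 = 15.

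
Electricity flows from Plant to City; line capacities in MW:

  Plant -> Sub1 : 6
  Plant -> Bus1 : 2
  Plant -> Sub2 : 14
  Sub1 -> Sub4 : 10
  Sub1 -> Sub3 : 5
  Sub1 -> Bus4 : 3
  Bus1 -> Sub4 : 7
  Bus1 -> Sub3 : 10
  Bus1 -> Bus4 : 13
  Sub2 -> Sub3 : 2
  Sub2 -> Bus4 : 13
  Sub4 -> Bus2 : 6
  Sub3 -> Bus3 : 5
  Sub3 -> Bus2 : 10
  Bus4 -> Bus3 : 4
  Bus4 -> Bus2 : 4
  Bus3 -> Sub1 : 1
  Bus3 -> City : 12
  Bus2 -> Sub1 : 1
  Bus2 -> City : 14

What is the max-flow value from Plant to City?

Augment Plant→Sub1→Sub4→Bus2→City: bottleneck 6, flow now 6.
Augment Plant→Bus1→Sub3→Bus3→City: bottleneck 2, flow now 8.
Augment Plant→Sub2→Sub3→Bus3→City: bottleneck 2, flow now 10.
Augment Plant→Sub2→Bus4→Bus3→City: bottleneck 4, flow now 14.
Augment Plant→Sub2→Bus4→Bus2→City: bottleneck 4, flow now 18.
No augmenting path remains; maximum flow = 18.
In the residual graph, reachable from Plant: {Plant, Sub2, Bus4}.
Min-cut edges: Plant→Sub1 (6), Plant→Bus1 (2), Sub2→Sub3 (2), Bus4→Bus3 (4), Bus4→Bus2 (4); capacity 6 + 2 + 2 + 4 + 4 = 18.
This cut is saturated, so no flow can exceed 18.

18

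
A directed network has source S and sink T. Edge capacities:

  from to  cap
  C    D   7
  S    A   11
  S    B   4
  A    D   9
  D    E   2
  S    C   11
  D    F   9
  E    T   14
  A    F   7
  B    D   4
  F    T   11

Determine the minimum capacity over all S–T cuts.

13

Augment S→A→F→T: bottleneck 7, flow now 7.
Augment S→A→D→E→T: bottleneck 2, flow now 9.
Augment S→A→D→F→T: bottleneck 2, flow now 11.
Augment S→B→D→F→T: bottleneck 2, flow now 13.
No augmenting path remains; maximum flow = 13.
By max-flow min-cut, the minimum cut capacity equals the max flow.
In the residual graph, reachable from S: {S, A, B, C, D, F}.
Min-cut edges: D→E (2), F→T (11); capacity 2 + 11 = 13.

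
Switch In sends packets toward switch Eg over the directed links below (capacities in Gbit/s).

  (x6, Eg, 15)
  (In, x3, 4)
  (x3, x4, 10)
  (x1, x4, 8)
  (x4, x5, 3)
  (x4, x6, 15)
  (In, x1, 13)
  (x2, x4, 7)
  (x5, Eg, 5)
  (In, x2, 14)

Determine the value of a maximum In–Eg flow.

Augment In→x1→x4→x5→Eg: bottleneck 3, flow now 3.
Augment In→x1→x4→x6→Eg: bottleneck 5, flow now 8.
Augment In→x2→x4→x6→Eg: bottleneck 7, flow now 15.
Augment In→x3→x4→x6→Eg: bottleneck 3, flow now 18.
No augmenting path remains; maximum flow = 18.
In the residual graph, reachable from In: {In, x1, x2, x3, x4}.
Min-cut edges: x4→x5 (3), x4→x6 (15); capacity 3 + 15 = 18.
This cut is saturated, so no flow can exceed 18.

18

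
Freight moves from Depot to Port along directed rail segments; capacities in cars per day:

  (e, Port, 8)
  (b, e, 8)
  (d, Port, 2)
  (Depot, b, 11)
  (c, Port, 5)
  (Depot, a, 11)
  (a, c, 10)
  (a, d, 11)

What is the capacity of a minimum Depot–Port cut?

Augment Depot→a→c→Port: bottleneck 5, flow now 5.
Augment Depot→a→d→Port: bottleneck 2, flow now 7.
Augment Depot→b→e→Port: bottleneck 8, flow now 15.
No augmenting path remains; maximum flow = 15.
By max-flow min-cut, the minimum cut capacity equals the max flow.
In the residual graph, reachable from Depot: {Depot, a, b, c, d}.
Min-cut edges: b→e (8), c→Port (5), d→Port (2); capacity 8 + 5 + 2 = 15.

15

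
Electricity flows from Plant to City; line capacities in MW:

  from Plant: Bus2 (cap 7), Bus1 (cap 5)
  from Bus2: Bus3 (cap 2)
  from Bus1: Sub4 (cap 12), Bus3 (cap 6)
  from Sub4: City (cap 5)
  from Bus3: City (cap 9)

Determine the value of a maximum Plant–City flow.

Augment Plant→Bus2→Bus3→City: bottleneck 2, flow now 2.
Augment Plant→Bus1→Sub4→City: bottleneck 5, flow now 7.
No augmenting path remains; maximum flow = 7.
In the residual graph, reachable from Plant: {Plant, Bus2}.
Min-cut edges: Plant→Bus1 (5), Bus2→Bus3 (2); capacity 5 + 2 = 7.
This cut is saturated, so no flow can exceed 7.

7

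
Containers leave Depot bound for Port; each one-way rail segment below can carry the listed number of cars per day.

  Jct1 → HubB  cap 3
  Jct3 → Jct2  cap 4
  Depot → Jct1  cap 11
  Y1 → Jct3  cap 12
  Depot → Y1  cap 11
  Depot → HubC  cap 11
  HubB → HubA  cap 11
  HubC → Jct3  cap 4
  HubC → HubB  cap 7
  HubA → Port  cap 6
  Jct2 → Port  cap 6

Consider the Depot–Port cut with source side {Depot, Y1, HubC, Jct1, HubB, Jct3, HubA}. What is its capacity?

Edges leaving {Depot, Y1, HubC, Jct1, HubB, Jct3, HubA}: Jct3→Jct2 (4), HubA→Port (6).
Cut capacity = 4 + 6 = 10.

10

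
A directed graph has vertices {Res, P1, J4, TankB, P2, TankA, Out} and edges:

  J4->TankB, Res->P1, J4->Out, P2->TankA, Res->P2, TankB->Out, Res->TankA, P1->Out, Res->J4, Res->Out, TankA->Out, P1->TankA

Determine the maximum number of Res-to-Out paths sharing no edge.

4

Assign every edge capacity 1; by Menger, the answer equals the max flow.
Path Res→Out (+1); total 1.
Path Res→P1→Out (+1); total 2.
Path Res→J4→Out (+1); total 3.
Path Res→TankA→Out (+1); total 4.
No residual Res→Out path; max flow = 4.
Certifying cut of size 4: {Res→J4, Res→Out, Res→P1, TankA→Out}.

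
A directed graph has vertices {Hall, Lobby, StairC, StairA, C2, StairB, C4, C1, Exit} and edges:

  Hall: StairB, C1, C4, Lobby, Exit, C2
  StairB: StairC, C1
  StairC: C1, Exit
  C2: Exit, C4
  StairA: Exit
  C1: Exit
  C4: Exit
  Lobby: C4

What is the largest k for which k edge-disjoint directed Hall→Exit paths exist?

Assign every edge capacity 1; by Menger, the answer equals the max flow.
Path Hall→Exit (+1); total 1.
Path Hall→C2→Exit (+1); total 2.
Path Hall→C4→Exit (+1); total 3.
Path Hall→C1→Exit (+1); total 4.
Path Hall→StairB→StairC→Exit (+1); total 5.
No residual Hall→Exit path; max flow = 5.
Certifying cut of size 5: {C4→Exit, Hall→C1, Hall→C2, Hall→Exit, Hall→StairB}.

5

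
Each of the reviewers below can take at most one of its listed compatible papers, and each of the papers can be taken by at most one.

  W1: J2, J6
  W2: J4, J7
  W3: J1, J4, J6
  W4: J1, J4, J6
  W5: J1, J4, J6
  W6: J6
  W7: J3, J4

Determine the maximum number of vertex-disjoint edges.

Unit-capacity flow: source→left, listed edges, right→sink; max matching = max flow.
Augmenting path W1→J2 (+1); matched 1.
Augmenting path W2→J4 (+1); matched 2.
Augmenting path W3→J1 (+1); matched 3.
Augmenting path W4→J6 (+1); matched 4.
Augmenting path W7→J3 (+1); matched 5.
Augmenting path W5→J4→W2→J7 (+1); matched 6.
No augmenting path remains; maximum matching = 6.
König certificate: {W1, W2, W7, J1, J4, J6} is a vertex cover of size 6 (every listed pair touches it), so no matching can be larger.

6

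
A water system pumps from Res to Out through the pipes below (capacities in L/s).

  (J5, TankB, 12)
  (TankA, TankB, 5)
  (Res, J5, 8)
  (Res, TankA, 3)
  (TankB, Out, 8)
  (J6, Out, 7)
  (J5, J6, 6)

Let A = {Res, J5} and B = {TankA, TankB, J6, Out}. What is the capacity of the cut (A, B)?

21

Edges leaving {Res, J5}: Res→TankA (3), J5→TankB (12), J5→J6 (6).
Cut capacity = 3 + 12 + 6 = 21.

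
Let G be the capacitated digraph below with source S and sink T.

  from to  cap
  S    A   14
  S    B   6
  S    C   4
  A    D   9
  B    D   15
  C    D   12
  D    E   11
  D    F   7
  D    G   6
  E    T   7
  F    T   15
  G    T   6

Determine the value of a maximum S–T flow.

19

Augment S→A→D→E→T: bottleneck 7, flow now 7.
Augment S→A→D→F→T: bottleneck 2, flow now 9.
Augment S→B→D→F→T: bottleneck 5, flow now 14.
Augment S→B→D→G→T: bottleneck 1, flow now 15.
Augment S→C→D→G→T: bottleneck 4, flow now 19.
No augmenting path remains; maximum flow = 19.
In the residual graph, reachable from S: {S, A}.
Min-cut edges: S→B (6), S→C (4), A→D (9); capacity 6 + 4 + 9 = 19.
This cut is saturated, so no flow can exceed 19.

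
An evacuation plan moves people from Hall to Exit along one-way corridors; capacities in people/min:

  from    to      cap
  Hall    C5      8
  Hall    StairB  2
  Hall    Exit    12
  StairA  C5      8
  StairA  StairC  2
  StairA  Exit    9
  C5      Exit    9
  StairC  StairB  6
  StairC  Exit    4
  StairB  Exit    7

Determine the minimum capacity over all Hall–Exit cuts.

Augment Hall→Exit: bottleneck 12, flow now 12.
Augment Hall→C5→Exit: bottleneck 8, flow now 20.
Augment Hall→StairB→Exit: bottleneck 2, flow now 22.
No augmenting path remains; maximum flow = 22.
By max-flow min-cut, the minimum cut capacity equals the max flow.
In the residual graph, reachable from Hall: {Hall}.
Min-cut edges: Hall→C5 (8), Hall→StairB (2), Hall→Exit (12); capacity 8 + 2 + 12 = 22.

22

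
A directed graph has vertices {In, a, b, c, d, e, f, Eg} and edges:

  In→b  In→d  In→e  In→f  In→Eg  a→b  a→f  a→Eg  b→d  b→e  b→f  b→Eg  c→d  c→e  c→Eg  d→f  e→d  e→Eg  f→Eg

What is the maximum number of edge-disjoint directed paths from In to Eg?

4

Assign every edge capacity 1; by Menger, the answer equals the max flow.
Path In→Eg (+1); total 1.
Path In→b→Eg (+1); total 2.
Path In→e→Eg (+1); total 3.
Path In→f→Eg (+1); total 4.
No residual In→Eg path; max flow = 4.
Certifying cut of size 4: {In→Eg, In→b, In→e, f→Eg}.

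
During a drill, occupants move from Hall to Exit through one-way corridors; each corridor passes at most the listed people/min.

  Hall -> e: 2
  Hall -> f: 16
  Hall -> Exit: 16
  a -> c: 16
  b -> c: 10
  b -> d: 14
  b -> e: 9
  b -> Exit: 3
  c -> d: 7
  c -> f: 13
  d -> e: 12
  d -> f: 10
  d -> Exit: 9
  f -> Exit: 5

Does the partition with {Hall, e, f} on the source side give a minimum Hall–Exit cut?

Yes — it is a minimum cut (capacity 21).

Given cut capacity: 16 + 5 = 21.
Augment Hall→Exit: bottleneck 16, flow now 16.
Augment Hall→f→Exit: bottleneck 5, flow now 21.
No augmenting path remains; maximum flow = 21.
Cut capacity 21 equals the max flow, so it is a minimum cut.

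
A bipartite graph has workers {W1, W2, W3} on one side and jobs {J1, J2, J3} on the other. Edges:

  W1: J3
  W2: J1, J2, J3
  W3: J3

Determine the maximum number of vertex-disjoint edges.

Unit-capacity flow: source→left, listed edges, right→sink; max matching = max flow.
Augmenting path W1→J3 (+1); matched 1.
Augmenting path W2→J1 (+1); matched 2.
No augmenting path remains; maximum matching = 2.
König certificate: {W2, J3} is a vertex cover of size 2 (every listed pair touches it), so no matching can be larger.

2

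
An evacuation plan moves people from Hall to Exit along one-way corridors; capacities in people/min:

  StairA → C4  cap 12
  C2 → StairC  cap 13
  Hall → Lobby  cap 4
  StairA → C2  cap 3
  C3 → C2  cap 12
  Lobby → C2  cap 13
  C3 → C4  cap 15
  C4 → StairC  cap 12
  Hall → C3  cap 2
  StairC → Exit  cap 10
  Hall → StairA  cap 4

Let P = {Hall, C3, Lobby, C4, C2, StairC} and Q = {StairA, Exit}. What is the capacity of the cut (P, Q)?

14

Edges leaving {Hall, C3, Lobby, C4, C2, StairC}: Hall→StairA (4), StairC→Exit (10).
Cut capacity = 4 + 10 = 14.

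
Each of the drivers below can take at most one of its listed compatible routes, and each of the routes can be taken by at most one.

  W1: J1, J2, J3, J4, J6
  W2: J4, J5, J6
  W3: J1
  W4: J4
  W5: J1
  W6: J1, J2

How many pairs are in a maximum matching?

Unit-capacity flow: source→left, listed edges, right→sink; max matching = max flow.
Augmenting path W1→J1 (+1); matched 1.
Augmenting path W2→J4 (+1); matched 2.
Augmenting path W6→J2 (+1); matched 3.
Augmenting path W3→J1→W1→J3 (+1); matched 4.
Augmenting path W4→J4→W2→J5 (+1); matched 5.
No augmenting path remains; maximum matching = 5.
König certificate: {W1, W2, W4, W6, J1} is a vertex cover of size 5 (every listed pair touches it), so no matching can be larger.

5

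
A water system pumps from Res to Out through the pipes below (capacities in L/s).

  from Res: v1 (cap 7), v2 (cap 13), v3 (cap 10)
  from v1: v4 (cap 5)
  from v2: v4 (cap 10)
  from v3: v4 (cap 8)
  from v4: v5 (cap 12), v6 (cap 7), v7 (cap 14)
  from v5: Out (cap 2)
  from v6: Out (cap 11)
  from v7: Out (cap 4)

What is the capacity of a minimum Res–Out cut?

13

Augment Res→v1→v4→v5→Out: bottleneck 2, flow now 2.
Augment Res→v1→v4→v6→Out: bottleneck 3, flow now 5.
Augment Res→v2→v4→v6→Out: bottleneck 4, flow now 9.
Augment Res→v2→v4→v7→Out: bottleneck 4, flow now 13.
No augmenting path remains; maximum flow = 13.
By max-flow min-cut, the minimum cut capacity equals the max flow.
In the residual graph, reachable from Res: {Res, v1, v2, v3, v4, v5, v7}.
Min-cut edges: v4→v6 (7), v5→Out (2), v7→Out (4); capacity 7 + 2 + 4 = 13.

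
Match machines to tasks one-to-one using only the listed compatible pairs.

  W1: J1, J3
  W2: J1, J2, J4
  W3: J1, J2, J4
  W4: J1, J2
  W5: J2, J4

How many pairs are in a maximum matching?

4

Unit-capacity flow: source→left, listed edges, right→sink; max matching = max flow.
Augmenting path W1→J1 (+1); matched 1.
Augmenting path W2→J2 (+1); matched 2.
Augmenting path W3→J4 (+1); matched 3.
Augmenting path W4→J1→W1→J3 (+1); matched 4.
No augmenting path remains; maximum matching = 4.
König certificate: {W1, J1, J2, J4} is a vertex cover of size 4 (every listed pair touches it), so no matching can be larger.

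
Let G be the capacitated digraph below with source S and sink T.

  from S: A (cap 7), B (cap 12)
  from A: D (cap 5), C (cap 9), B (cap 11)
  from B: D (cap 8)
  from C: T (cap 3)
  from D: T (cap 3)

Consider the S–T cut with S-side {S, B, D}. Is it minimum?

Given cut capacity: 7 + 3 = 10.
Augment S→A→C→T: bottleneck 3, flow now 3.
Augment S→A→D→T: bottleneck 3, flow now 6.
No augmenting path remains; maximum flow = 6.
In the residual graph, reachable from S: {S, A, B, C, D}.
Min-cut edges: C→T (3), D→T (3); capacity 3 + 3 = 6.
Cut capacity 10 exceeds the max flow 6, so it is not minimum.

No — its capacity is 10, but the minimum cut has capacity 6.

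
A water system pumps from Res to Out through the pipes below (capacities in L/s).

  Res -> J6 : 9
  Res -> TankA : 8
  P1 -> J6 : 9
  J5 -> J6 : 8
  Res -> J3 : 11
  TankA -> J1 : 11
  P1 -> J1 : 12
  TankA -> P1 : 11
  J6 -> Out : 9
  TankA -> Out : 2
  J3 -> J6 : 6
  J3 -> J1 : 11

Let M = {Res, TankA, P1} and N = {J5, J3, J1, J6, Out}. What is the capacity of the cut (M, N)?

54

Edges leaving {Res, TankA, P1}: Res→J3 (11), Res→J6 (9), TankA→J1 (11), TankA→Out (2), P1→J1 (12), P1→J6 (9).
Cut capacity = 11 + 9 + 11 + 2 + 12 + 9 = 54.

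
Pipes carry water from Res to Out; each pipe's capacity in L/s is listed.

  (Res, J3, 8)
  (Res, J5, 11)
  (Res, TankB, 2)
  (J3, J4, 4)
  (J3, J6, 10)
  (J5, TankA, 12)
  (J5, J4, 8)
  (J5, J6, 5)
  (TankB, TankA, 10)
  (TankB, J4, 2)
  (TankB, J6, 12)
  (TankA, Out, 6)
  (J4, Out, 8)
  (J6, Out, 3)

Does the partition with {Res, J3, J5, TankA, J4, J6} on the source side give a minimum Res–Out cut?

No — its capacity is 19, but the minimum cut has capacity 17.

Given cut capacity: 2 + 6 + 8 + 3 = 19.
Augment Res→J3→J4→Out: bottleneck 4, flow now 4.
Augment Res→J3→J6→Out: bottleneck 3, flow now 7.
Augment Res→J5→TankA→Out: bottleneck 6, flow now 13.
Augment Res→J5→J4→Out: bottleneck 4, flow now 17.
No augmenting path remains; maximum flow = 17.
In the residual graph, reachable from Res: {Res, J3, J5, TankB, TankA, J4, J6}.
Min-cut edges: TankA→Out (6), J4→Out (8), J6→Out (3); capacity 6 + 8 + 3 = 17.
Cut capacity 19 exceeds the max flow 17, so it is not minimum.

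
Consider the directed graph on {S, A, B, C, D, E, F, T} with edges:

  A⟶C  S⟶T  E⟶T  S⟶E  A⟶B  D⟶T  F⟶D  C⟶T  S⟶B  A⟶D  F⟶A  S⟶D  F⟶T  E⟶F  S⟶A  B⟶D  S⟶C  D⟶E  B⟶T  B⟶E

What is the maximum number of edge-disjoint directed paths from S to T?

Assign every edge capacity 1; by Menger, the answer equals the max flow.
Path S→T (+1); total 1.
Path S→B→T (+1); total 2.
Path S→C→T (+1); total 3.
Path S→D→T (+1); total 4.
Path S→E→T (+1); total 5.
Path S→A→B→E→F→T (+1); total 6.
No residual S→T path; max flow = 6.
Certifying cut of size 6: {S→A, S→B, S→C, S→D, S→E, S→T}.

6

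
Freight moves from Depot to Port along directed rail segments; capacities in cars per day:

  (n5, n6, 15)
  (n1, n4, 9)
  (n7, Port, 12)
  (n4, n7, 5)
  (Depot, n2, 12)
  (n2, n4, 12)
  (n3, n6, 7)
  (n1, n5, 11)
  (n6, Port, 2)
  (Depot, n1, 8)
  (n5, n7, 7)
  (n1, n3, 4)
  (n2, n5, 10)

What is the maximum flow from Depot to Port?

Augment Depot→n1→n3→n6→Port: bottleneck 2, flow now 2.
Augment Depot→n1→n4→n7→Port: bottleneck 5, flow now 7.
Augment Depot→n1→n5→n7→Port: bottleneck 1, flow now 8.
Augment Depot→n2→n5→n7→Port: bottleneck 6, flow now 14.
No augmenting path remains; maximum flow = 14.
In the residual graph, reachable from Depot: {Depot, n1, n2, n3, n4, n5, n6}.
Min-cut edges: n4→n7 (5), n5→n7 (7), n6→Port (2); capacity 5 + 7 + 2 = 14.
This cut is saturated, so no flow can exceed 14.

14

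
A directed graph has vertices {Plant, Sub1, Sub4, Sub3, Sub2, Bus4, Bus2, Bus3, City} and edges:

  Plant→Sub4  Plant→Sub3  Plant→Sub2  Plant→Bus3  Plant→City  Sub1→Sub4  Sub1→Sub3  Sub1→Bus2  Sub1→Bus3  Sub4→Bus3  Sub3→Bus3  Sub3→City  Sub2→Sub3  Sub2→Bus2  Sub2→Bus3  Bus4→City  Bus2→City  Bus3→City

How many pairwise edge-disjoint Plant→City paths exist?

Assign every edge capacity 1; by Menger, the answer equals the max flow.
Path Plant→City (+1); total 1.
Path Plant→Sub3→City (+1); total 2.
Path Plant→Bus3→City (+1); total 3.
Path Plant→Sub2→Bus2→City (+1); total 4.
No residual Plant→City path; max flow = 4.
Certifying cut of size 4: {Bus3→City, Plant→City, Plant→Sub2, Plant→Sub3}.

4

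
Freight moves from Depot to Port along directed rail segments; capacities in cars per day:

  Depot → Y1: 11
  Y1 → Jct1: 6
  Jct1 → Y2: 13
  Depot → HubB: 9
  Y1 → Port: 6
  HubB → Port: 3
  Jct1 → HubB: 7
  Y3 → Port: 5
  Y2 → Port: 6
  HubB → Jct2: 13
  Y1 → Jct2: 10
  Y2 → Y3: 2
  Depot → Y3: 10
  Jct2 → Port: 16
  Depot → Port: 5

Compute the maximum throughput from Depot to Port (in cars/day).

30

Augment Depot→Port: bottleneck 5, flow now 5.
Augment Depot→Y1→Port: bottleneck 6, flow now 11.
Augment Depot→HubB→Port: bottleneck 3, flow now 14.
Augment Depot→Y3→Port: bottleneck 5, flow now 19.
Augment Depot→Y1→Jct2→Port: bottleneck 5, flow now 24.
Augment Depot→HubB→Jct2→Port: bottleneck 6, flow now 30.
No augmenting path remains; maximum flow = 30.
In the residual graph, reachable from Depot: {Depot, Y3}.
Min-cut edges: Depot→Y1 (11), Depot→HubB (9), Depot→Port (5), Y3→Port (5); capacity 11 + 9 + 5 + 5 = 30.
This cut is saturated, so no flow can exceed 30.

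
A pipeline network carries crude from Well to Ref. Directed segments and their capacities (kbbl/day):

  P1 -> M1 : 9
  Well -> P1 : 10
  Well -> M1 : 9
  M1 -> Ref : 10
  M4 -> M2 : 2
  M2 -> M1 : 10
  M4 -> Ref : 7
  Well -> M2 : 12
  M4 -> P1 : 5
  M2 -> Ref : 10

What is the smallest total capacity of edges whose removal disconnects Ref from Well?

Augment Well→M2→Ref: bottleneck 10, flow now 10.
Augment Well→M1→Ref: bottleneck 9, flow now 19.
Augment Well→P1→M1→Ref: bottleneck 1, flow now 20.
No augmenting path remains; maximum flow = 20.
By max-flow min-cut, the minimum cut capacity equals the max flow.
In the residual graph, reachable from Well: {Well, P1, M2, M1}.
Min-cut edges: M2→Ref (10), M1→Ref (10); capacity 10 + 10 = 20.

20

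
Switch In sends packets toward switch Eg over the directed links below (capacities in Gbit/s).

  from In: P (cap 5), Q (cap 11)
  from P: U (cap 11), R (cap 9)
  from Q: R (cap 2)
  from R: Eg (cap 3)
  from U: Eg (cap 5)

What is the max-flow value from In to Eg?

Augment In→P→R→Eg: bottleneck 3, flow now 3.
Augment In→P→U→Eg: bottleneck 2, flow now 5.
Augment In→Q→R→P→U→Eg: bottleneck 2, flow now 7. (uses reverse residual edge)
No augmenting path remains; maximum flow = 7.
In the residual graph, reachable from In: {In, Q}.
Min-cut edges: In→P (5), Q→R (2); capacity 5 + 2 = 7.
This cut is saturated, so no flow can exceed 7.

7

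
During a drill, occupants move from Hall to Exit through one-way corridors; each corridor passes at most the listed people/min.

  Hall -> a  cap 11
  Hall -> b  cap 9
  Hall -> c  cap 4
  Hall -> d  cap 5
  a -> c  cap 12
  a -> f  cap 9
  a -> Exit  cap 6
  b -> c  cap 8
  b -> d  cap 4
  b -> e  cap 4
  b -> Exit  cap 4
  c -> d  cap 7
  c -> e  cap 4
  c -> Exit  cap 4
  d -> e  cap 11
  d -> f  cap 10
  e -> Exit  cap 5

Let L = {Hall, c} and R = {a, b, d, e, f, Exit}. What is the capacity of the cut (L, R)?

40

Edges leaving {Hall, c}: Hall→a (11), Hall→b (9), Hall→d (5), c→d (7), c→e (4), c→Exit (4).
Cut capacity = 11 + 9 + 5 + 7 + 4 + 4 = 40.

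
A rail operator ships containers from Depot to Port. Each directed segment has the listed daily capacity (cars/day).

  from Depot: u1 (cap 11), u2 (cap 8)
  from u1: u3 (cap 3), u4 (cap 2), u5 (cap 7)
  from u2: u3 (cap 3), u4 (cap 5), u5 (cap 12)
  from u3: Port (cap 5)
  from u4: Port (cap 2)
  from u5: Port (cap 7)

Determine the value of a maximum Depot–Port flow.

14

Augment Depot→u1→u3→Port: bottleneck 3, flow now 3.
Augment Depot→u1→u4→Port: bottleneck 2, flow now 5.
Augment Depot→u1→u5→Port: bottleneck 6, flow now 11.
Augment Depot→u2→u3→Port: bottleneck 2, flow now 13.
Augment Depot→u2→u5→Port: bottleneck 1, flow now 14.
No augmenting path remains; maximum flow = 14.
In the residual graph, reachable from Depot: {Depot, u1, u2, u3, u4, u5}.
Min-cut edges: u3→Port (5), u4→Port (2), u5→Port (7); capacity 5 + 2 + 7 = 14.
This cut is saturated, so no flow can exceed 14.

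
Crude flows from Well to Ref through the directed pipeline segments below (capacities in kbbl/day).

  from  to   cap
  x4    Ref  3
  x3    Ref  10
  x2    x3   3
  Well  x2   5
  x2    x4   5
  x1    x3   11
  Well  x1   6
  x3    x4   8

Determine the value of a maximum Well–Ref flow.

Augment Well→x1→x3→Ref: bottleneck 6, flow now 6.
Augment Well→x2→x3→Ref: bottleneck 3, flow now 9.
Augment Well→x2→x4→Ref: bottleneck 2, flow now 11.
No augmenting path remains; maximum flow = 11.
In the residual graph, reachable from Well: {Well}.
Min-cut edges: Well→x1 (6), Well→x2 (5); capacity 6 + 5 = 11.
This cut is saturated, so no flow can exceed 11.

11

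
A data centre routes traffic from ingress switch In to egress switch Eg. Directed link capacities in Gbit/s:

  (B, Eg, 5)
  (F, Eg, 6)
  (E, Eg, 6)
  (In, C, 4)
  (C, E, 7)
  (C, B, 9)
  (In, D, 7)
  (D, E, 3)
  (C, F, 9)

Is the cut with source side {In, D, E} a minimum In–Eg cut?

No — its capacity is 10, but the minimum cut has capacity 7.

Given cut capacity: 4 + 6 = 10.
Augment In→D→E→Eg: bottleneck 3, flow now 3.
Augment In→C→E→Eg: bottleneck 3, flow now 6.
Augment In→C→F→Eg: bottleneck 1, flow now 7.
No augmenting path remains; maximum flow = 7.
In the residual graph, reachable from In: {In, D}.
Min-cut edges: In→C (4), D→E (3); capacity 4 + 3 = 7.
Cut capacity 10 exceeds the max flow 7, so it is not minimum.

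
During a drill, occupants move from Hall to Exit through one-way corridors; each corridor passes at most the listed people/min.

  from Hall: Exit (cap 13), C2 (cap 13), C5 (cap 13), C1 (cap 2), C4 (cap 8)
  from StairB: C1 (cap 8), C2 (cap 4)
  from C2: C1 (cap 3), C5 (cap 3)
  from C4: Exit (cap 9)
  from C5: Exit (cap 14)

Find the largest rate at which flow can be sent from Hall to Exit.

Augment Hall→Exit: bottleneck 13, flow now 13.
Augment Hall→C4→Exit: bottleneck 8, flow now 21.
Augment Hall→C5→Exit: bottleneck 13, flow now 34.
Augment Hall→C2→C5→Exit: bottleneck 1, flow now 35.
No augmenting path remains; maximum flow = 35.
In the residual graph, reachable from Hall: {Hall, C2, C1, C5}.
Min-cut edges: Hall→C4 (8), Hall→Exit (13), C5→Exit (14); capacity 8 + 13 + 14 = 35.
This cut is saturated, so no flow can exceed 35.

35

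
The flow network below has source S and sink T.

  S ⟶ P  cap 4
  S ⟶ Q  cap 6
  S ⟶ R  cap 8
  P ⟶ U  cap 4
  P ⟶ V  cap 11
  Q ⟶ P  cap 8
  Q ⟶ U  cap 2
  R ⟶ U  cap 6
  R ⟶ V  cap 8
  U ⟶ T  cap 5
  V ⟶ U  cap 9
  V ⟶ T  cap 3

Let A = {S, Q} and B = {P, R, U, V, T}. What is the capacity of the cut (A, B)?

Edges leaving {S, Q}: S→P (4), S→R (8), Q→P (8), Q→U (2).
Cut capacity = 4 + 8 + 8 + 2 = 22.

22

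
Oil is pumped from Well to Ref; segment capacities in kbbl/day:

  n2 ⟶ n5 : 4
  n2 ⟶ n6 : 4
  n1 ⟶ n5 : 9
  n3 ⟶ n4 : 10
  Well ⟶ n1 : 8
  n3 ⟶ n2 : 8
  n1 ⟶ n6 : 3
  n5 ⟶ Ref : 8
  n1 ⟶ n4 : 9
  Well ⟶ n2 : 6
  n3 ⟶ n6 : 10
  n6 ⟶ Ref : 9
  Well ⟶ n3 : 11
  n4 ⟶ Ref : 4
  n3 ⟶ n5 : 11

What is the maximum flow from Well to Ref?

Augment Well→n1→n4→Ref: bottleneck 4, flow now 4.
Augment Well→n1→n5→Ref: bottleneck 4, flow now 8.
Augment Well→n2→n5→Ref: bottleneck 4, flow now 12.
Augment Well→n2→n6→Ref: bottleneck 2, flow now 14.
Augment Well→n3→n6→Ref: bottleneck 7, flow now 21.
No augmenting path remains; maximum flow = 21.
In the residual graph, reachable from Well: {Well, n1, n2, n3, n4, n5, n6}.
Min-cut edges: n4→Ref (4), n5→Ref (8), n6→Ref (9); capacity 4 + 8 + 9 = 21.
This cut is saturated, so no flow can exceed 21.

21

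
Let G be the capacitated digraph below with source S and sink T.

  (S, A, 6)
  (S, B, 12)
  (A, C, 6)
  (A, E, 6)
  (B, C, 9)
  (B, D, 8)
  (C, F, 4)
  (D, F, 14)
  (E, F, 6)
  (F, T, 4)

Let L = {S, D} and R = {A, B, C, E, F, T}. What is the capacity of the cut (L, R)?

32

Edges leaving {S, D}: S→A (6), S→B (12), D→F (14).
Cut capacity = 6 + 12 + 14 = 32.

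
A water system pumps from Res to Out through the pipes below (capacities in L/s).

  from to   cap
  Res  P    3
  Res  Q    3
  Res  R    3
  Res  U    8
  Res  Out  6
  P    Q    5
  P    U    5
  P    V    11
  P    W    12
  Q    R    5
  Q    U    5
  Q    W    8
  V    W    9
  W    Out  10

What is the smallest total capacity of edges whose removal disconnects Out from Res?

Augment Res→Out: bottleneck 6, flow now 6.
Augment Res→P→W→Out: bottleneck 3, flow now 9.
Augment Res→Q→W→Out: bottleneck 3, flow now 12.
No augmenting path remains; maximum flow = 12.
By max-flow min-cut, the minimum cut capacity equals the max flow.
In the residual graph, reachable from Res: {Res, R, U}.
Min-cut edges: Res→P (3), Res→Q (3), Res→Out (6); capacity 3 + 3 + 6 = 12.

12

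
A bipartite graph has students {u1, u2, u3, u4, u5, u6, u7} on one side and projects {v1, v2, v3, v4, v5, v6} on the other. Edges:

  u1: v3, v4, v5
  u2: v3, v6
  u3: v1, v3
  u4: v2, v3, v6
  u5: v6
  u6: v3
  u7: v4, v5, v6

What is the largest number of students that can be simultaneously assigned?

6

Unit-capacity flow: source→left, listed edges, right→sink; max matching = max flow.
Augmenting path u1→v3 (+1); matched 1.
Augmenting path u2→v6 (+1); matched 2.
Augmenting path u3→v1 (+1); matched 3.
Augmenting path u4→v2 (+1); matched 4.
Augmenting path u7→v4 (+1); matched 5.
Augmenting path u6→v3→u1→v5 (+1); matched 6.
No augmenting path remains; maximum matching = 6.
König certificate: {u1, u3, u4, u7, v3, v6} is a vertex cover of size 6 (every listed pair touches it), so no matching can be larger.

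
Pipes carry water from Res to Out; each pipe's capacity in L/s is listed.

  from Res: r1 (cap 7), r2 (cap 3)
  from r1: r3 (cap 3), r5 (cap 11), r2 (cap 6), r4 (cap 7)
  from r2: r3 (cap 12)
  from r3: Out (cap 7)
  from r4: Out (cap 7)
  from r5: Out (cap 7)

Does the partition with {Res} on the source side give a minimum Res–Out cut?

Yes — it is a minimum cut (capacity 10).

Given cut capacity: 7 + 3 = 10.
Augment Res→r1→r3→Out: bottleneck 3, flow now 3.
Augment Res→r1→r4→Out: bottleneck 4, flow now 7.
Augment Res→r2→r3→Out: bottleneck 3, flow now 10.
No augmenting path remains; maximum flow = 10.
Cut capacity 10 equals the max flow, so it is a minimum cut.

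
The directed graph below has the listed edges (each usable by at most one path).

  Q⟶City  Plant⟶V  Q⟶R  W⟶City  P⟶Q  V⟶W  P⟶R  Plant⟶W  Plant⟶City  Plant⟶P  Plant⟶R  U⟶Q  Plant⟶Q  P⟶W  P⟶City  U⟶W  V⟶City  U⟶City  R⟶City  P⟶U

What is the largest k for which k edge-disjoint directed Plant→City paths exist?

6

Assign every edge capacity 1; by Menger, the answer equals the max flow.
Path Plant→City (+1); total 1.
Path Plant→P→City (+1); total 2.
Path Plant→Q→City (+1); total 3.
Path Plant→R→City (+1); total 4.
Path Plant→V→City (+1); total 5.
Path Plant→W→City (+1); total 6.
No residual Plant→City path; max flow = 6.
Certifying cut of size 6: {Plant→City, Plant→P, Plant→Q, Plant→R, Plant→V, Plant→W}.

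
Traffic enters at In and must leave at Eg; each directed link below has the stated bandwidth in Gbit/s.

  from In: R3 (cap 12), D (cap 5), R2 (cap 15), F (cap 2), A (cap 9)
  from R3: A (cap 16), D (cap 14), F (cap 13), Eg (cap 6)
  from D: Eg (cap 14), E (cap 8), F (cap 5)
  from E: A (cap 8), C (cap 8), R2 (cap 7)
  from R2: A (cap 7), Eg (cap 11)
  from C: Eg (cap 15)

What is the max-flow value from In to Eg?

Augment In→R3→Eg: bottleneck 6, flow now 6.
Augment In→D→Eg: bottleneck 5, flow now 11.
Augment In→R2→Eg: bottleneck 11, flow now 22.
Augment In→R3→D→Eg: bottleneck 6, flow now 28.
No augmenting path remains; maximum flow = 28.
In the residual graph, reachable from In: {In, R2, F, A}.
Min-cut edges: In→R3 (12), In→D (5), R2→Eg (11); capacity 12 + 5 + 11 = 28.
This cut is saturated, so no flow can exceed 28.

28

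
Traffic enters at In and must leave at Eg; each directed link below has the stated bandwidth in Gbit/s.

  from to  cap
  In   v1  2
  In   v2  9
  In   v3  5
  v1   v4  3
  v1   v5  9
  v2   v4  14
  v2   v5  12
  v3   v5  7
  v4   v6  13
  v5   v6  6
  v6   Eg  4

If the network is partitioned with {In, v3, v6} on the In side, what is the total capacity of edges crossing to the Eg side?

22

Edges leaving {In, v3, v6}: In→v1 (2), In→v2 (9), v3→v5 (7), v6→Eg (4).
Cut capacity = 2 + 9 + 7 + 4 = 22.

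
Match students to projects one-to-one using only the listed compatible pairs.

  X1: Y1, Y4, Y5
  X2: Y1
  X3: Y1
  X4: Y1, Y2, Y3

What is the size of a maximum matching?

3

Unit-capacity flow: source→left, listed edges, right→sink; max matching = max flow.
Augmenting path X1→Y1 (+1); matched 1.
Augmenting path X4→Y2 (+1); matched 2.
Augmenting path X2→Y1→X1→Y4 (+1); matched 3.
No augmenting path remains; maximum matching = 3.
König certificate: {X1, X4, Y1} is a vertex cover of size 3 (every listed pair touches it), so no matching can be larger.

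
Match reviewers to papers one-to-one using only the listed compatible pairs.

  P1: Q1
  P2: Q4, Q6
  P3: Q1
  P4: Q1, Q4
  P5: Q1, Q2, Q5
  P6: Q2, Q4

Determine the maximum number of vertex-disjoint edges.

Unit-capacity flow: source→left, listed edges, right→sink; max matching = max flow.
Augmenting path P1→Q1 (+1); matched 1.
Augmenting path P2→Q4 (+1); matched 2.
Augmenting path P5→Q2 (+1); matched 3.
Augmenting path P4→Q4→P2→Q6 (+1); matched 4.
Augmenting path P6→Q2→P5→Q5 (+1); matched 5.
No augmenting path remains; maximum matching = 5.
König certificate: {P2, P4, P5, P6, Q1} is a vertex cover of size 5 (every listed pair touches it), so no matching can be larger.

5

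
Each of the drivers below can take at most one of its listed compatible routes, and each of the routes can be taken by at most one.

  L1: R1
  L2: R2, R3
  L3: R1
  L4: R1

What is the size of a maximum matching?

2

Unit-capacity flow: source→left, listed edges, right→sink; max matching = max flow.
Augmenting path L1→R1 (+1); matched 1.
Augmenting path L2→R2 (+1); matched 2.
No augmenting path remains; maximum matching = 2.
König certificate: {L2, R1} is a vertex cover of size 2 (every listed pair touches it), so no matching can be larger.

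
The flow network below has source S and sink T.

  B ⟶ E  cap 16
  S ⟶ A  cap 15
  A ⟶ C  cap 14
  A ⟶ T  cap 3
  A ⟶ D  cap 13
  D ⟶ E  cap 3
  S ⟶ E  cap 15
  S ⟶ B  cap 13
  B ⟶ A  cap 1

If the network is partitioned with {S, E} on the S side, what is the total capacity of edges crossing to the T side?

28

Edges leaving {S, E}: S→A (15), S→B (13).
Cut capacity = 15 + 13 = 28.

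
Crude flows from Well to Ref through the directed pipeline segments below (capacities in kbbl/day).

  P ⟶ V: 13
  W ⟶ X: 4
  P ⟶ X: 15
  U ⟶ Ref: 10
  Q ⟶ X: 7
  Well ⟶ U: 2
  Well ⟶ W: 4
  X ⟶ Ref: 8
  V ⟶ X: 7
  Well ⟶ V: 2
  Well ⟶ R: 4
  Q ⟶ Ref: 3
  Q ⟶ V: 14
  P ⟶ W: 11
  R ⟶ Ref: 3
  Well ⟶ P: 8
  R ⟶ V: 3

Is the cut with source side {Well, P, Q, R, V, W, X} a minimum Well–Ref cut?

No — its capacity is 16, but the minimum cut has capacity 13.

Given cut capacity: 2 + 3 + 3 + 8 = 16.
Augment Well→R→Ref: bottleneck 3, flow now 3.
Augment Well→U→Ref: bottleneck 2, flow now 5.
Augment Well→P→X→Ref: bottleneck 8, flow now 13.
No augmenting path remains; maximum flow = 13.
In the residual graph, reachable from Well: {Well, P, R, V, W, X}.
Min-cut edges: Well→U (2), R→Ref (3), X→Ref (8); capacity 2 + 3 + 8 = 13.
Cut capacity 16 exceeds the max flow 13, so it is not minimum.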